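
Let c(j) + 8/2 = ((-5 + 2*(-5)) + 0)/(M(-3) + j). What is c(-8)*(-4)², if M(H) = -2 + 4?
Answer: -24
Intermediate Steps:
M(H) = 2
c(j) = -4 - 15/(2 + j) (c(j) = -4 + ((-5 + 2*(-5)) + 0)/(2 + j) = -4 + ((-5 - 10) + 0)/(2 + j) = -4 + (-15 + 0)/(2 + j) = -4 - 15/(2 + j))
c(-8)*(-4)² = ((-23 - 4*(-8))/(2 - 8))*(-4)² = ((-23 + 32)/(-6))*16 = -⅙*9*16 = -3/2*16 = -24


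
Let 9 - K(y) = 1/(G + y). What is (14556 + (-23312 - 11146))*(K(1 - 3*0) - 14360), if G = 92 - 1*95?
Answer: 285603651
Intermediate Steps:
G = -3 (G = 92 - 95 = -3)
K(y) = 9 - 1/(-3 + y)
(14556 + (-23312 - 11146))*(K(1 - 3*0) - 14360) = (14556 + (-23312 - 11146))*((-28 + 9*(1 - 3*0))/(-3 + (1 - 3*0)) - 14360) = (14556 - 34458)*((-28 + 9*(1 + 0))/(-3 + (1 + 0)) - 14360) = -19902*((-28 + 9*1)/(-3 + 1) - 14360) = -19902*((-28 + 9)/(-2) - 14360) = -19902*(-½*(-19) - 14360) = -19902*(19/2 - 14360) = -19902*(-28701/2) = 285603651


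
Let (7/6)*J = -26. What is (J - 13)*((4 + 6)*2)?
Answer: -4940/7 ≈ -705.71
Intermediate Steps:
J = -156/7 (J = (6/7)*(-26) = -156/7 ≈ -22.286)
(J - 13)*((4 + 6)*2) = (-156/7 - 13)*((4 + 6)*2) = -2470*2/7 = -247/7*20 = -4940/7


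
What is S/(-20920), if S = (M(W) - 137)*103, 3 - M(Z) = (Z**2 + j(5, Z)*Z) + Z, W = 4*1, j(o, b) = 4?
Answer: 1751/2092 ≈ 0.83700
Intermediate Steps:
W = 4
M(Z) = 3 - Z**2 - 5*Z (M(Z) = 3 - ((Z**2 + 4*Z) + Z) = 3 - (Z**2 + 5*Z) = 3 + (-Z**2 - 5*Z) = 3 - Z**2 - 5*Z)
S = -17510 (S = ((3 - 1*4**2 - 5*4) - 137)*103 = ((3 - 1*16 - 20) - 137)*103 = ((3 - 16 - 20) - 137)*103 = (-33 - 137)*103 = -170*103 = -17510)
S/(-20920) = -17510/(-20920) = -17510*(-1/20920) = 1751/2092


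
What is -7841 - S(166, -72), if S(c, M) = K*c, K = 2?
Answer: -8173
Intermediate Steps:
S(c, M) = 2*c
-7841 - S(166, -72) = -7841 - 2*166 = -7841 - 1*332 = -7841 - 332 = -8173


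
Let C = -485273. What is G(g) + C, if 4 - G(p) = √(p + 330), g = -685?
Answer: -485269 - I*√355 ≈ -4.8527e+5 - 18.841*I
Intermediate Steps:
G(p) = 4 - √(330 + p) (G(p) = 4 - √(p + 330) = 4 - √(330 + p))
G(g) + C = (4 - √(330 - 685)) - 485273 = (4 - √(-355)) - 485273 = (4 - I*√355) - 485273 = -485269 - I*√355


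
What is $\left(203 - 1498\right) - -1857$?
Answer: $562$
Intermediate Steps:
$\left(203 - 1498\right) - -1857 = \left(203 - 1498\right) + 1857 = -1295 + 1857 = 562$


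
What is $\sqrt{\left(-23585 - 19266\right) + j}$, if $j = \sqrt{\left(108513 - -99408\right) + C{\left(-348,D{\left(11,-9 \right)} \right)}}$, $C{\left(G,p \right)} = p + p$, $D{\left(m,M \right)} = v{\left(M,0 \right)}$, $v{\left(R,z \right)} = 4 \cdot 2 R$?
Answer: $\sqrt{-42851 + \sqrt{207777}} \approx 205.9 i$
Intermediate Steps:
$v{\left(R,z \right)} = 8 R$
$D{\left(m,M \right)} = 8 M$
$C{\left(G,p \right)} = 2 p$
$j = \sqrt{207777}$ ($j = \sqrt{\left(108513 - -99408\right) + 2 \cdot 8 \left(-9\right)} = \sqrt{\left(108513 + 99408\right) + 2 \left(-72\right)} = \sqrt{207921 - 144} = \sqrt{207777} \approx 455.83$)
$\sqrt{\left(-23585 - 19266\right) + j} = \sqrt{\left(-23585 - 19266\right) + \sqrt{207777}} = \sqrt{-42851 + \sqrt{207777}}$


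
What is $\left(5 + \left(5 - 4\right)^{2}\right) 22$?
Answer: $132$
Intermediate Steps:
$\left(5 + \left(5 - 4\right)^{2}\right) 22 = \left(5 + 1^{2}\right) 22 = \left(5 + 1\right) 22 = 6 \cdot 22 = 132$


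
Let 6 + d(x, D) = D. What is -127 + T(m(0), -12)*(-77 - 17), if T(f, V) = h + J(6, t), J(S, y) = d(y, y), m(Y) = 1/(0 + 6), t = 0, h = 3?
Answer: 155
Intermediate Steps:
d(x, D) = -6 + D
m(Y) = ⅙ (m(Y) = 1/6 = ⅙)
J(S, y) = -6 + y
T(f, V) = -3 (T(f, V) = 3 + (-6 + 0) = 3 - 6 = -3)
-127 + T(m(0), -12)*(-77 - 17) = -127 - 3*(-77 - 17) = -127 - 3*(-94) = -127 + 282 = 155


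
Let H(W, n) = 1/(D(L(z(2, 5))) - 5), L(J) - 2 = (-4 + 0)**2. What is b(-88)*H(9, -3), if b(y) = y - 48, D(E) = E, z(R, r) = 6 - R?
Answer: -136/13 ≈ -10.462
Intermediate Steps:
L(J) = 18 (L(J) = 2 + (-4 + 0)**2 = 2 + (-4)**2 = 2 + 16 = 18)
H(W, n) = 1/13 (H(W, n) = 1/(18 - 5) = 1/13)
b(y) = -48 + y
b(-88)*H(9, -3) = (-48 - 88)*(1/13) = -136*1/13 = -136/13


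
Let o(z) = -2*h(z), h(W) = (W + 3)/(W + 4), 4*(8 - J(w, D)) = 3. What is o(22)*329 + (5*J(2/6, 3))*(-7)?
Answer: -46095/52 ≈ -886.44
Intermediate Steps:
J(w, D) = 29/4 (J(w, D) = 8 - ¼*3 = 8 - ¾ = 29/4)
h(W) = (3 + W)/(4 + W)
o(z) = -2*(3 + z)/(4 + z)
o(22)*329 + (5*J(2/6, 3))*(-7) = (2*(-3 - 1*22)/(4 + 22))*329 + (5*(29/4))*(-7) = (2*(-3 - 22)/26)*329 + (145/4)*(-7) = (2*(1/26)*(-25))*329 - 1015/4 = -25/13*329 - 1015/4 = -8225/13 - 1015/4 = -46095/52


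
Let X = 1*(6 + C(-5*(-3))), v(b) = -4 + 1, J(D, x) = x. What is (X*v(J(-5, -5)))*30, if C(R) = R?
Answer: -1890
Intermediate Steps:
v(b) = -3
X = 21 (X = 1*(6 - 5*(-3)) = 1*(6 + 15) = 1*21 = 21)
(X*v(J(-5, -5)))*30 = (21*(-3))*30 = -63*30 = -1890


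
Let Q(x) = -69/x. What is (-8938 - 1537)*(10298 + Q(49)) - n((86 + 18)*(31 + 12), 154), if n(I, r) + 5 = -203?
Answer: -5284972983/49 ≈ -1.0786e+8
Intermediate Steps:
n(I, r) = -208 (n(I, r) = -5 - 203 = -208)
(-8938 - 1537)*(10298 + Q(49)) - n((86 + 18)*(31 + 12), 154) = (-8938 - 1537)*(10298 - 69/49) - 1*(-208) = -10475*(10298 - 69*1/49) + 208 = -10475*(10298 - 69/49) + 208 = -10475*504533/49 + 208 = -5284983175/49 + 208 = -5284972983/49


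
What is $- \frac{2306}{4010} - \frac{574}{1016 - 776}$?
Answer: $- \frac{142759}{48120} \approx -2.9667$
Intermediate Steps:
$- \frac{2306}{4010} - \frac{574}{1016 - 776} = \left(-2306\right) \frac{1}{4010} - \frac{574}{1016 - 776} = - \frac{1153}{2005} - \frac{574}{240} = - \frac{1153}{2005} - \frac{287}{120} = - \frac{142759}{48120}$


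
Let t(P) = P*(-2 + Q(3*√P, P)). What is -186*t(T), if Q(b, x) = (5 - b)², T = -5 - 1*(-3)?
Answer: 1860 - 11160*I*√2 ≈ 1860.0 - 15783.0*I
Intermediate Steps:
T = -2 (T = -5 + 3 = -2)
t(P) = P*(-2 + (-5 + 3*√P)²)
-186*t(T) = -(-372)*(-2 + (-5 + 3*√(-2))²) = -(-372)*(-2 + (-5 + 3*(I*√2))²) = -(-372)*(-2 + (-5 + 3*I*√2)²) = -186*(4 - 2*(-5 + 3*I*√2)²) = -744 + 372*(-5 + 3*I*√2)²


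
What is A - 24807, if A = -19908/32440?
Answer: -201189747/8110 ≈ -24808.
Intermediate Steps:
A = -4977/8110 (A = -19908*1/32440 = -4977/8110 ≈ -0.61369)
A - 24807 = -4977/8110 - 24807 = -201189747/8110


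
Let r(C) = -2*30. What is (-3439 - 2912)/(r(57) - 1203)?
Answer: 2117/421 ≈ 5.0285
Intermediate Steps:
r(C) = -60
(-3439 - 2912)/(r(57) - 1203) = (-3439 - 2912)/(-60 - 1203) = -6351/(-1263) = -6351*(-1/1263) = 2117/421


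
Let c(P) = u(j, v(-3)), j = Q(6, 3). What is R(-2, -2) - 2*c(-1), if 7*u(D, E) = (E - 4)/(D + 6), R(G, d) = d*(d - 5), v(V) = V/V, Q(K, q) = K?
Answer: 197/14 ≈ 14.071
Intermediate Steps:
v(V) = 1
j = 6
R(G, d) = d*(-5 + d)
u(D, E) = (-4 + E)/(7*(6 + D)) (u(D, E) = ((E - 4)/(D + 6))/7 = ((-4 + E)/(6 + D))/7 = (-4 + E)/(7*(6 + D)))
c(P) = -1/28 (c(P) = (-4 + 1)/(7*(6 + 6)) = (⅐)*(-3)/12 = (⅐)*(1/12)*(-3) = -1/28)
R(-2, -2) - 2*c(-1) = -2*(-5 - 2) - 2*(-1/28) = -2*(-7) + 1/14 = 14 + 1/14 = 197/14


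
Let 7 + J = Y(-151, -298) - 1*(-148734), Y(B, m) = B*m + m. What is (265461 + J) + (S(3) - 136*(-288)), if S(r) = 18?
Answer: 498074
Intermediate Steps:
Y(B, m) = m + B*m
J = 193427 (J = -7 + (-298*(1 - 151) - 1*(-148734)) = -7 + (-298*(-150) + 148734) = -7 + (44700 + 148734) = -7 + 193434 = 193427)
(265461 + J) + (S(3) - 136*(-288)) = (265461 + 193427) + (18 - 136*(-288)) = 458888 + (18 + 39168) = 458888 + 39186 = 498074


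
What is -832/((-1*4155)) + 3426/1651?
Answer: 15608662/6859905 ≈ 2.2753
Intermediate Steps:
-832/((-1*4155)) + 3426/1651 = -832/(-4155) + 3426*(1/1651) = -832*(-1/4155) + 3426/1651 = 832/4155 + 3426/1651 = 15608662/6859905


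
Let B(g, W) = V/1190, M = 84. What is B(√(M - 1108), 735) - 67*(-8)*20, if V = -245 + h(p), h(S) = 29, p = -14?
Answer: 6378292/595 ≈ 10720.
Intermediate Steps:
V = -216 (V = -245 + 29 = -216)
B(g, W) = -108/595 (B(g, W) = -216/1190 = -216*1/1190 = -108/595)
B(√(M - 1108), 735) - 67*(-8)*20 = -108/595 - 67*(-8)*20 = -108/595 + 536*20 = -108/595 + 10720 = 6378292/595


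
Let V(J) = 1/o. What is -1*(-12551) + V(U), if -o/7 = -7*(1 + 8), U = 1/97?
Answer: 5534992/441 ≈ 12551.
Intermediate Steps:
U = 1/97 ≈ 0.010309
o = 441 (o = -(-49)*(1 + 8) = -(-49)*9 = -7*(-63) = 441)
V(J) = 1/441
-1*(-12551) + V(U) = -1*(-12551) + 1/441 = 12551 + 1/441 = 5534992/441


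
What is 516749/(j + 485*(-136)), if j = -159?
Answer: -516749/66119 ≈ -7.8154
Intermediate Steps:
516749/(j + 485*(-136)) = 516749/(-159 + 485*(-136)) = 516749/(-159 - 65960) = 516749/(-66119) = 516749*(-1/66119) = -516749/66119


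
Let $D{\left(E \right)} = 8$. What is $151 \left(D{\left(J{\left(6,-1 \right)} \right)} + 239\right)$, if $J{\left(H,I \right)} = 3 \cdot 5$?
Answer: $37297$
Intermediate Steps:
$J{\left(H,I \right)} = 15$
$151 \left(D{\left(J{\left(6,-1 \right)} \right)} + 239\right) = 151 \left(8 + 239\right) = 151 \cdot 247 = 37297$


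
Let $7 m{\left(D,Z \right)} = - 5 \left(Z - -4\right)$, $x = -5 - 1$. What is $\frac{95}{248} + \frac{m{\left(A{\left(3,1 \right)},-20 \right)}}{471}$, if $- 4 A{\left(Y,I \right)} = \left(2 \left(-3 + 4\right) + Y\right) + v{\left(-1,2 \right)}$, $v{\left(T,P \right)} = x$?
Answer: $\frac{333055}{817656} \approx 0.40733$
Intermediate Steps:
$x = -6$ ($x = -5 - 1 = -6$)
$v{\left(T,P \right)} = -6$
$A{\left(Y,I \right)} = 1 - \frac{Y}{4}$ ($A{\left(Y,I \right)} = - \frac{\left(2 \left(-3 + 4\right) + Y\right) - 6}{4} = - \frac{\left(2 \cdot 1 + Y\right) - 6}{4} = - \frac{\left(2 + Y\right) - 6}{4} = - \frac{-4 + Y}{4} = 1 - \frac{Y}{4}$)
$m{\left(D,Z \right)} = - \frac{20}{7} - \frac{5 Z}{7}$ ($m{\left(D,Z \right)} = \frac{\left(-5\right) \left(Z - -4\right)}{7} = \frac{\left(-5\right) \left(Z + 4\right)}{7} = \frac{\left(-5\right) \left(4 + Z\right)}{7} = \frac{-20 - 5 Z}{7} = - \frac{20}{7} - \frac{5 Z}{7}$)
$\frac{95}{248} + \frac{m{\left(A{\left(3,1 \right)},-20 \right)}}{471} = \frac{95}{248} + \frac{- \frac{20}{7} - - \frac{100}{7}}{471} = 95 \cdot \frac{1}{248} + \left(- \frac{20}{7} + \frac{100}{7}\right) \frac{1}{471} = \frac{95}{248} + \frac{80}{7} \cdot \frac{1}{471} = \frac{95}{248} + \frac{80}{3297} = \frac{333055}{817656}$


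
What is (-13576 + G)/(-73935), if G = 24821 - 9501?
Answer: -1744/73935 ≈ -0.023588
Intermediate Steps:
G = 15320
(-13576 + G)/(-73935) = (-13576 + 15320)/(-73935) = 1744*(-1/73935) = -1744/73935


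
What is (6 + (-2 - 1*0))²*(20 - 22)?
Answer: -32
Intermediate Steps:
(6 + (-2 - 1*0))²*(20 - 22) = (6 + (-2 + 0))²*(-2) = (6 - 2)²*(-2) = 4²*(-2) = 16*(-2) = -32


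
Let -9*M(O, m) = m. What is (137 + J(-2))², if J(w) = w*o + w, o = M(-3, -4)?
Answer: 1456849/81 ≈ 17986.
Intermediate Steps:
M(O, m) = -m/9
o = 4/9 (o = -⅑*(-4) = 4/9 ≈ 0.44444)
J(w) = 13*w/9 (J(w) = w*(4/9) + w = 4*w/9 + w = 13*w/9)
(137 + J(-2))² = (137 + (13/9)*(-2))² = (137 - 26/9)² = (1207/9)² = 1456849/81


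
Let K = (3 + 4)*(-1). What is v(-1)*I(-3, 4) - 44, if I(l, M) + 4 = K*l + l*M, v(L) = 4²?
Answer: 36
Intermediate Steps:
v(L) = 16
K = -7 (K = 7*(-1) = -7)
I(l, M) = -4 - 7*l + M*l (I(l, M) = -4 + (-7*l + l*M) = -4 + (-7*l + M*l) = -4 - 7*l + M*l)
v(-1)*I(-3, 4) - 44 = 16*(-4 - 7*(-3) + 4*(-3)) - 44 = 16*(-4 + 21 - 12) - 44 = 16*5 - 44 = 80 - 44 = 36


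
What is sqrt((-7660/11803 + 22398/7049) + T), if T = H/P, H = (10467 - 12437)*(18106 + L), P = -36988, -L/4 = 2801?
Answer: 3*sqrt(496775611423558738746167)/109906337387 ≈ 19.239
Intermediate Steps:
L = -11204 (L = -4*2801 = -11204)
H = -13596940 (H = (10467 - 12437)*(18106 - 11204) = -1970*6902 = -13596940)
T = 485605/1321 (T = -13596940/(-36988) = -13596940*(-1/36988) = 485605/1321 ≈ 367.60)
sqrt((-7660/11803 + 22398/7049) + T) = sqrt((-7660/11803 + 22398/7049) + 485605/1321) = sqrt(210368254/83199347 + 485605/1321) = sqrt(40679915363469/109906337387) = 3*sqrt(496775611423558738746167)/109906337387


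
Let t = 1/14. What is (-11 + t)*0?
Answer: 0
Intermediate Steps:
t = 1/14 ≈ 0.071429
(-11 + t)*0 = (-11 + 1/14)*0 = -153/14*0 = 0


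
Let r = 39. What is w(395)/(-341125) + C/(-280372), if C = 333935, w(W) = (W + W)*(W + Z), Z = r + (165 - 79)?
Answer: -315986751/131919860 ≈ -2.3953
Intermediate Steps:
Z = 125 (Z = 39 + (165 - 79) = 39 + 86 = 125)
w(W) = 2*W*(125 + W) (w(W) = (W + W)*(W + 125) = (2*W)*(125 + W) = 2*W*(125 + W))
w(395)/(-341125) + C/(-280372) = (2*395*(125 + 395))/(-341125) + 333935/(-280372) = (2*395*520)*(-1/341125) + 333935*(-1/280372) = 410800*(-1/341125) - 11515/9668 = -16432/13645 - 11515/9668 = -315986751/131919860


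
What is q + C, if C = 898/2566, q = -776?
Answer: -995159/1283 ≈ -775.65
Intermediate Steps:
C = 449/1283 (C = 898*(1/2566) = 449/1283 ≈ 0.34996)
q + C = -776 + 449/1283 = -995159/1283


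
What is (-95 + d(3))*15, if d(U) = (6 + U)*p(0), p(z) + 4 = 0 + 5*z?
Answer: -1965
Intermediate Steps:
p(z) = -4 + 5*z (p(z) = -4 + (0 + 5*z) = -4 + 5*z)
d(U) = -24 - 4*U (d(U) = (6 + U)*(-4 + 5*0) = (6 + U)*(-4 + 0) = (6 + U)*(-4) = -24 - 4*U)
(-95 + d(3))*15 = (-95 + (-24 - 4*3))*15 = (-95 + (-24 - 12))*15 = (-95 - 36)*15 = -131*15 = -1965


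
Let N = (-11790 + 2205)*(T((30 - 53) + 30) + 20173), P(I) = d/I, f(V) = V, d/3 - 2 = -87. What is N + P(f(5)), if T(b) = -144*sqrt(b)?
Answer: -193358256 + 1380240*sqrt(7) ≈ -1.8971e+8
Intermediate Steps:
d = -255 (d = 6 + 3*(-87) = 6 - 261 = -255)
P(I) = -255/I
N = -193358205 + 1380240*sqrt(7) (N = (-11790 + 2205)*(-144*sqrt((30 - 53) + 30) + 20173) = -9585*(-144*sqrt(-23 + 30) + 20173) = -9585*(-144*sqrt(7) + 20173) = -9585*(20173 - 144*sqrt(7)) = -193358205 + 1380240*sqrt(7) ≈ -1.8971e+8)
N + P(f(5)) = (-193358205 + 1380240*sqrt(7)) - 255/5 = (-193358205 + 1380240*sqrt(7)) - 255*1/5 = (-193358205 + 1380240*sqrt(7)) - 51 = -193358256 + 1380240*sqrt(7)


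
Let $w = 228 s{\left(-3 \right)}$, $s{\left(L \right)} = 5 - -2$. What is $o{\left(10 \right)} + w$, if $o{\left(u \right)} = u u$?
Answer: $1696$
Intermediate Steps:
$s{\left(L \right)} = 7$ ($s{\left(L \right)} = 5 + 2 = 7$)
$o{\left(u \right)} = u^{2}$
$w = 1596$ ($w = 228 \cdot 7 = 1596$)
$o{\left(10 \right)} + w = 10^{2} + 1596 = 100 + 1596 = 1696$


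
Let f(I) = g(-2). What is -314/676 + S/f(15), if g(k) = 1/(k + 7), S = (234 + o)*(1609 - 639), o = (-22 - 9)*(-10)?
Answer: 891779043/338 ≈ 2.6384e+6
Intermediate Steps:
o = 310 (o = -31*(-10) = 310)
S = 527680 (S = (234 + 310)*(1609 - 639) = 544*970 = 527680)
g(k) = 1/(7 + k)
f(I) = ⅕ (f(I) = 1/(7 - 2) = 1/5 = ⅕)
-314/676 + S/f(15) = -314/676 + 527680/(⅕) = -314*1/676 + 527680*5 = -157/338 + 2638400 = 891779043/338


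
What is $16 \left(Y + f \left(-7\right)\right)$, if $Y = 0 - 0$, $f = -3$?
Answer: $336$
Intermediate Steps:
$Y = 0$ ($Y = 0 + 0 = 0$)
$16 \left(Y + f \left(-7\right)\right) = 16 \left(0 - -21\right) = 16 \left(0 + 21\right) = 16 \cdot 21 = 336$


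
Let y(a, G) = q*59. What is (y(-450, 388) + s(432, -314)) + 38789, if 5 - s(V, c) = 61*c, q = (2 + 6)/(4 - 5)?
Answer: 57476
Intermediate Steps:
q = -8 (q = 8/(-1) = 8*(-1) = -8)
s(V, c) = 5 - 61*c
y(a, G) = -472 (y(a, G) = -8*59 = -472)
(y(-450, 388) + s(432, -314)) + 38789 = (-472 + (5 - 61*(-314))) + 38789 = (-472 + (5 + 19154)) + 38789 = (-472 + 19159) + 38789 = 18687 + 38789 = 57476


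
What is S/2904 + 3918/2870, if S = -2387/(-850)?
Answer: 87982199/64402800 ≈ 1.3661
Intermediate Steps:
S = 2387/850 (S = -2387*(-1/850) = 2387/850 ≈ 2.8082)
S/2904 + 3918/2870 = (2387/850)/2904 + 3918/2870 = (2387/850)*(1/2904) + 3918*(1/2870) = 217/224400 + 1959/1435 = 87982199/64402800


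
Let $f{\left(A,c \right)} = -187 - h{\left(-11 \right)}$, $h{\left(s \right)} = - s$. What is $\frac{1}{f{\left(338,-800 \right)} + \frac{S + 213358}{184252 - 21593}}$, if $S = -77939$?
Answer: $- \frac{162659}{32071063} \approx -0.0050718$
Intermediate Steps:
$f{\left(A,c \right)} = -198$ ($f{\left(A,c \right)} = -187 - \left(-1\right) \left(-11\right) = -187 - 11 = -198$)
$\frac{1}{f{\left(338,-800 \right)} + \frac{S + 213358}{184252 - 21593}} = \frac{1}{-198 + \frac{-77939 + 213358}{184252 - 21593}} = \frac{1}{-198 + \frac{135419}{162659}} = \frac{1}{- \frac{32071063}{162659}} = - \frac{162659}{32071063}$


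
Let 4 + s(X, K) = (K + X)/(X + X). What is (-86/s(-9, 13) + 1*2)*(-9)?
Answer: -3825/19 ≈ -201.32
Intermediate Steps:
s(X, K) = -4 + (K + X)/(2*X) (s(X, K) = -4 + (K + X)/(X + X) = -4 + (K + X)/((2*X)) = -4 + (K + X)*(1/(2*X)) = -4 + (K + X)/(2*X))
(-86/s(-9, 13) + 1*2)*(-9) = (-86*(-18/(13 - 7*(-9))) + 1*2)*(-9) = (-86*(-18/(13 + 63)) + 2)*(-9) = (-86/((½)*(-⅑)*76) + 2)*(-9) = (-86/(-38/9) + 2)*(-9) = (-86*(-9/38) + 2)*(-9) = (387/19 + 2)*(-9) = (425/19)*(-9) = -3825/19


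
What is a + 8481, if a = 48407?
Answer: 56888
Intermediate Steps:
a + 8481 = 48407 + 8481 = 56888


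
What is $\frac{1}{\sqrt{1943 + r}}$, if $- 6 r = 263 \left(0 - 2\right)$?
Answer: $\frac{\sqrt{4569}}{3046} \approx 0.022191$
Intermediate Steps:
$r = \frac{263}{3}$ ($r = - \frac{263 \left(0 - 2\right)}{6} = - \frac{263 \left(-2\right)}{6} = \left(- \frac{1}{6}\right) \left(-526\right) = \frac{263}{3} \approx 87.667$)
$\frac{1}{\sqrt{1943 + r}} = \frac{1}{\sqrt{1943 + \frac{263}{3}}} = \frac{1}{\sqrt{\frac{6092}{3}}} = \frac{1}{\frac{2}{3} \sqrt{4569}} = \frac{\sqrt{4569}}{3046}$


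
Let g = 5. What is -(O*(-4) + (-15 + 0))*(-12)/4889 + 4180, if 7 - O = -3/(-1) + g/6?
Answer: 20435688/4889 ≈ 4179.9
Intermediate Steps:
O = 19/6 (O = 7 - (-3/(-1) + 5/6) = 7 - (-3*(-1) + 5*(⅙)) = 7 - (3 + ⅚) = 7 - 1*23/6 = 7 - 23/6 = 19/6 ≈ 3.1667)
-(O*(-4) + (-15 + 0))*(-12)/4889 + 4180 = -((19/6)*(-4) + (-15 + 0))*(-12)/4889 + 4180 = -(-38/3 - 15)*(-12)/4889 + 4180 = -(-83/3*(-12))/4889 + 4180 = -332/4889 + 4180 = 20435688/4889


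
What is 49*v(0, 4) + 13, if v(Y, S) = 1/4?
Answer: 101/4 ≈ 25.250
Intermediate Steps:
v(Y, S) = ¼
49*v(0, 4) + 13 = 49*(¼) + 13 = 49/4 + 13 = 101/4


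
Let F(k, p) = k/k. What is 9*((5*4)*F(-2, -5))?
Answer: 180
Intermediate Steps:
F(k, p) = 1
9*((5*4)*F(-2, -5)) = 9*((5*4)*1) = 9*(20*1) = 9*20 = 180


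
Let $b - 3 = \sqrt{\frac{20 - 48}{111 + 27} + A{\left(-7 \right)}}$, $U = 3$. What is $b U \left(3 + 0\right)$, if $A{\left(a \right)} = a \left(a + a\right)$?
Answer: $27 + \frac{6 \sqrt{116403}}{23} \approx 116.0$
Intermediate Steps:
$A{\left(a \right)} = 2 a^{2}$ ($A{\left(a \right)} = a 2 a = 2 a^{2}$)
$b = 3 + \frac{2 \sqrt{116403}}{69}$ ($b = 3 + \sqrt{\frac{20 - 48}{111 + 27} + 2 \left(-7\right)^{2}} = 3 + \sqrt{- \frac{28}{138} + 2 \cdot 49} = 3 + \sqrt{\left(-28\right) \frac{1}{138} + 98} = 3 + \sqrt{- \frac{14}{69} + 98} = 3 + \sqrt{\frac{6748}{69}} = 3 + \frac{2 \sqrt{116403}}{69} \approx 12.889$)
$b U \left(3 + 0\right) = \left(3 + \frac{2 \sqrt{116403}}{69}\right) 3 \left(3 + 0\right) = \left(3 + \frac{2 \sqrt{116403}}{69}\right) 3 \cdot 3 = \left(3 + \frac{2 \sqrt{116403}}{69}\right) 9 = 27 + \frac{6 \sqrt{116403}}{23}$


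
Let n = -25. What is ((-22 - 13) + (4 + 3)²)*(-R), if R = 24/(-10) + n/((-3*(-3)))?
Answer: 3262/45 ≈ 72.489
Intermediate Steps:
R = -233/45 (R = 24/(-10) - 25/((-3*(-3))) = 24*(-⅒) - 25/9 = -12/5 - 25*⅑ = -12/5 - 25/9 = -233/45 ≈ -5.1778)
((-22 - 13) + (4 + 3)²)*(-R) = ((-22 - 13) + (4 + 3)²)*(-1*(-233/45)) = (-35 + 7²)*(233/45) = (-35 + 49)*(233/45) = 14*(233/45) = 3262/45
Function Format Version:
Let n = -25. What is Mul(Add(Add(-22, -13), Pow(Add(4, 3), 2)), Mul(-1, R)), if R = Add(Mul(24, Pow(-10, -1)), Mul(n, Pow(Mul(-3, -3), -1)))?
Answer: Rational(3262, 45) ≈ 72.489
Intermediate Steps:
R = Rational(-233, 45) (R = Add(Mul(24, Pow(-10, -1)), Mul(-25, Pow(Mul(-3, -3), -1))) = Add(Mul(24, Rational(-1, 10)), Mul(-25, Pow(9, -1))) = Add(Rational(-12, 5), Mul(-25, Rational(1, 9))) = Add(Rational(-12, 5), Rational(-25, 9)) = Rational(-233, 45) ≈ -5.1778)
Mul(Add(Add(-22, -13), Pow(Add(4, 3), 2)), Mul(-1, R)) = Mul(Add(Add(-22, -13), Pow(Add(4, 3), 2)), Mul(-1, Rational(-233, 45))) = Mul(Add(-35, Pow(7, 2)), Rational(233, 45)) = Mul(Add(-35, 49), Rational(233, 45)) = Mul(14, Rational(233, 45)) = Rational(3262, 45)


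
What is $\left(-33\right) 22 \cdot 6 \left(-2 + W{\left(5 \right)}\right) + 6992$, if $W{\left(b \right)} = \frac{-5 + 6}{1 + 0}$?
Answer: $11348$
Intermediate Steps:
$W{\left(b \right)} = 1$ ($W{\left(b \right)} = 1 \cdot 1^{-1} = 1 \cdot 1 = 1$)
$\left(-33\right) 22 \cdot 6 \left(-2 + W{\left(5 \right)}\right) + 6992 = \left(-33\right) 22 \cdot 6 \left(-2 + 1\right) + 6992 = - 726 \cdot 6 \left(-1\right) + 6992 = \left(-726\right) \left(-6\right) + 6992 = 4356 + 6992 = 11348$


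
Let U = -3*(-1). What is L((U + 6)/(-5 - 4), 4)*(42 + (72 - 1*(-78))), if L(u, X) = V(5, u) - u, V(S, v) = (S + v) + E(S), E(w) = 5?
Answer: 1920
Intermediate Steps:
U = 3
V(S, v) = 5 + S + v (V(S, v) = (S + v) + 5 = 5 + S + v)
L(u, X) = 10 (L(u, X) = (5 + 5 + u) - u = (10 + u) - u = 10)
L((U + 6)/(-5 - 4), 4)*(42 + (72 - 1*(-78))) = 10*(42 + (72 - 1*(-78))) = 10*(42 + (72 + 78)) = 10*(42 + 150) = 10*192 = 1920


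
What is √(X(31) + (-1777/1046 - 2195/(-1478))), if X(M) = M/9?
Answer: √4343424685222/1159491 ≈ 1.7974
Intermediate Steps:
X(M) = M/9 (X(M) = M*(⅑) = M/9)
√(X(31) + (-1777/1046 - 2195/(-1478))) = √((⅑)*31 + (-1777/1046 - 2195/(-1478))) = √(31/9 + (-1777*1/1046 - 2195*(-1/1478))) = √(31/9 + (-1777/1046 + 2195/1478)) = √(31/9 - 82609/386497) = √(11237926/3478473) = √4343424685222/1159491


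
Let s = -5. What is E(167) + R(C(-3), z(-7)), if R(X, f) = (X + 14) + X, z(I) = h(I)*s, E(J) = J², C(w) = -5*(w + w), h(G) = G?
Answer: 27963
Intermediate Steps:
C(w) = -10*w
z(I) = -5*I (z(I) = I*(-5) = -5*I)
R(X, f) = 14 + 2*X (R(X, f) = (14 + X) + X = 14 + 2*X)
E(167) + R(C(-3), z(-7)) = 167² + (14 + 2*(-10*(-3))) = 27889 + (14 + 2*30) = 27889 + (14 + 60) = 27889 + 74 = 27963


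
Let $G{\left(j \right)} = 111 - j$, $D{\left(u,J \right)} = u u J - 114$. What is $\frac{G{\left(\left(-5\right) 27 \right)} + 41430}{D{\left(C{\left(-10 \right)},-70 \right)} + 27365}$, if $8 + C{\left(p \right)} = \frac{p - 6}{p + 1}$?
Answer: $\frac{3375756}{1987811} \approx 1.6982$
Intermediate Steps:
$C{\left(p \right)} = -8 + \frac{-6 + p}{1 + p}$ ($C{\left(p \right)} = -8 + \frac{p - 6}{p + 1} = -8 + \frac{-6 + p}{1 + p}$)
$D{\left(u,J \right)} = -114 + J u^{2}$ ($D{\left(u,J \right)} = u^{2} J - 114 = J u^{2} - 114 = -114 + J u^{2}$)
$\frac{G{\left(\left(-5\right) 27 \right)} + 41430}{D{\left(C{\left(-10 \right)},-70 \right)} + 27365} = \frac{\left(111 - \left(-5\right) 27\right) + 41430}{\left(-114 - 70 \left(\frac{7 \left(-2 - -10\right)}{1 - 10}\right)^{2}\right) + 27365} = \frac{\left(111 - -135\right) + 41430}{\left(-114 - 70 \left(\frac{7 \left(-2 + 10\right)}{-9}\right)^{2}\right) + 27365} = \frac{\left(111 + 135\right) + 41430}{\left(-114 - 70 \left(7 \left(- \frac{1}{9}\right) 8\right)^{2}\right) + 27365} = \frac{246 + 41430}{\left(-114 - 70 \left(- \frac{56}{9}\right)^{2}\right) + 27365} = \frac{41676}{\left(-114 - \frac{219520}{81}\right) + 27365} = \frac{41676}{- \frac{228754}{81} + 27365} = \frac{41676}{\frac{1987811}{81}} = 41676 \cdot \frac{81}{1987811} = \frac{3375756}{1987811}$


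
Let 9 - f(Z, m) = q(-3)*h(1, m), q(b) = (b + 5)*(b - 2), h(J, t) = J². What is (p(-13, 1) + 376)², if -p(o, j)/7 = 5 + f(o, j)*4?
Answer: 36481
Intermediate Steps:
q(b) = (-2 + b)*(5 + b) (q(b) = (5 + b)*(-2 + b) = (-2 + b)*(5 + b))
f(Z, m) = 19 (f(Z, m) = 9 - (-10 + (-3)² + 3*(-3))*1² = 9 - (-10 + 9 - 9) = 9 - (-10) = 9 - 1*(-10) = 9 + 10 = 19)
p(o, j) = -567 (p(o, j) = -7*(5 + 19*4) = -7*(5 + 76) = -7*81 = -567)
(p(-13, 1) + 376)² = (-567 + 376)² = (-191)² = 36481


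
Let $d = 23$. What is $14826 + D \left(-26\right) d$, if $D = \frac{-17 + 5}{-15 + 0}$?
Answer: $\frac{71738}{5} \approx 14348.0$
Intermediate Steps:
$D = \frac{4}{5}$ ($D = - \frac{12}{-15} = \left(-12\right) \left(- \frac{1}{15}\right) = \frac{4}{5} \approx 0.8$)
$14826 + D \left(-26\right) d = 14826 + \frac{4}{5} \left(-26\right) 23 = 14826 - \frac{2392}{5} = \frac{71738}{5}$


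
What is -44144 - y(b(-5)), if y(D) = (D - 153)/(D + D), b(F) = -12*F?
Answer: -1765729/40 ≈ -44143.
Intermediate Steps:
y(D) = (-153 + D)/(2*D) (y(D) = (-153 + D)/((2*D)) = (-153 + D)*(1/(2*D)) = (-153 + D)/(2*D))
-44144 - y(b(-5)) = -44144 - (-153 - 12*(-5))/(2*((-12*(-5)))) = -44144 - (-153 + 60)/(2*60) = -44144 - (-93)/(2*60) = -44144 - 1*(-31/40) = -44144 + 31/40 = -1765729/40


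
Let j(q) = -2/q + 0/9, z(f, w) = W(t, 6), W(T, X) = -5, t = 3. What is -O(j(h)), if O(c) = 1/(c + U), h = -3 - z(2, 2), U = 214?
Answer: -1/213 ≈ -0.0046948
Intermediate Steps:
z(f, w) = -5
h = 2 (h = -3 - 1*(-5) = -3 + 5 = 2)
j(q) = -2/q (j(q) = -2/q + 0*(1/9) = -2/q + 0 = -2/q)
O(c) = 1/(214 + c) (O(c) = 1/(c + 214) = 1/(214 + c))
-O(j(h)) = -1/(214 - 2/2) = -1/(214 - 2*1/2) = -1/(214 - 1) = -1/213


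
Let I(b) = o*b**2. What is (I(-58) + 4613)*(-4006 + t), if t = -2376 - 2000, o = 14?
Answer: -433424838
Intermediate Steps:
I(b) = 14*b**2
t = -4376
(I(-58) + 4613)*(-4006 + t) = (14*(-58)**2 + 4613)*(-4006 - 4376) = (14*3364 + 4613)*(-8382) = (47096 + 4613)*(-8382) = 51709*(-8382) = -433424838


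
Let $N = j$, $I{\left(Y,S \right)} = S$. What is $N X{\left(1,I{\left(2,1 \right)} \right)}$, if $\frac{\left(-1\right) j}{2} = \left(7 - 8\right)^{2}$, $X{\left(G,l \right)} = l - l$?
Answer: $0$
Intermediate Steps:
$X{\left(G,l \right)} = 0$
$j = -2$ ($j = - 2 \left(7 - 8\right)^{2} = - 2 \left(-1\right)^{2} = \left(-2\right) 1 = -2$)
$N = -2$
$N X{\left(1,I{\left(2,1 \right)} \right)} = \left(-2\right) 0 = 0$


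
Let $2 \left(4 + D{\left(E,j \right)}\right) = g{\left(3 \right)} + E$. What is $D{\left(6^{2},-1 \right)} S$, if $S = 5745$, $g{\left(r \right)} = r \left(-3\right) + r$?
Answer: $63195$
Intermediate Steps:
$g{\left(r \right)} = - 2 r$ ($g{\left(r \right)} = - 3 r + r = - 2 r$)
$D{\left(E,j \right)} = -7 + \frac{E}{2}$ ($D{\left(E,j \right)} = -4 + \frac{\left(-2\right) 3 + E}{2} = -4 + \frac{-6 + E}{2} = -4 + \left(-3 + \frac{E}{2}\right) = -7 + \frac{E}{2}$)
$D{\left(6^{2},-1 \right)} S = \left(-7 + \frac{6^{2}}{2}\right) 5745 = \left(-7 + \frac{1}{2} \cdot 36\right) 5745 = \left(-7 + 18\right) 5745 = 11 \cdot 5745 = 63195$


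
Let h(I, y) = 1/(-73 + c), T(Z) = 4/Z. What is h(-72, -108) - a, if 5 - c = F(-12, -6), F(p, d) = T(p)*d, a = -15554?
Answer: 1088779/70 ≈ 15554.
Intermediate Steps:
F(p, d) = 4*d/p (F(p, d) = (4/p)*d = 4*d/p)
c = 3 (c = 5 - 4*(-6)/(-12) = 5 - 4*(-6)*(-1)/12 = 5 - 1*2 = 5 - 2 = 3)
h(I, y) = -1/70 (h(I, y) = 1/(-73 + 3) = 1/(-70) = -1/70)
h(-72, -108) - a = -1/70 - 1*(-15554) = -1/70 + 15554 = 1088779/70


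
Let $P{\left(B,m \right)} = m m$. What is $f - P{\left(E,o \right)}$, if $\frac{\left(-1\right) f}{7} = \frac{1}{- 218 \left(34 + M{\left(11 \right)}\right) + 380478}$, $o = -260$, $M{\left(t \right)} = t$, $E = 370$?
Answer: $- \frac{25057156807}{370668} \approx -67600.0$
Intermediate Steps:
$P{\left(B,m \right)} = m^{2}$
$f = - \frac{7}{370668}$ ($f = - \frac{7}{- 218 \left(34 + 11\right) + 380478} = - \frac{7}{\left(-218\right) 45 + 380478} = - \frac{7}{-9810 + 380478} = - \frac{7}{370668} \approx -1.8885 \cdot 10^{-5}$)
$f - P{\left(E,o \right)} = - \frac{7}{370668} - \left(-260\right)^{2} = - \frac{7}{370668} - 67600 = - \frac{25057156807}{370668}$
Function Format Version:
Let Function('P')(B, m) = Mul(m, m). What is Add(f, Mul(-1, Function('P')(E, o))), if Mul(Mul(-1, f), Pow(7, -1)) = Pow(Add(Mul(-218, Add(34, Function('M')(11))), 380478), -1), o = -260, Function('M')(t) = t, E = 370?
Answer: Rational(-25057156807, 370668) ≈ -67600.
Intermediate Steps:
Function('P')(B, m) = Pow(m, 2)
f = Rational(-7, 370668) (f = Mul(-7, Pow(Add(Mul(-218, Add(34, 11)), 380478), -1)) = Mul(-7, Pow(Add(Mul(-218, 45), 380478), -1)) = Mul(-7, Pow(Add(-9810, 380478), -1)) = Mul(-7, Pow(370668, -1)) = Mul(-7, Rational(1, 370668)) = Rational(-7, 370668) ≈ -1.8885e-5)
Add(f, Mul(-1, Function('P')(E, o))) = Add(Rational(-7, 370668), Mul(-1, Pow(-260, 2))) = Add(Rational(-7, 370668), Mul(-1, 67600)) = Add(Rational(-7, 370668), -67600) = Rational(-25057156807, 370668)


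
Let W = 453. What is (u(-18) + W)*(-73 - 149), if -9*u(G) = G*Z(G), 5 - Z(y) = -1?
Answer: -103230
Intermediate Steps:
Z(y) = 6 (Z(y) = 5 - 1*(-1) = 5 + 1 = 6)
u(G) = -2*G/3 (u(G) = -G*6/9 = -2*G/3)
(u(-18) + W)*(-73 - 149) = (-⅔*(-18) + 453)*(-73 - 149) = (12 + 453)*(-222) = 465*(-222) = -103230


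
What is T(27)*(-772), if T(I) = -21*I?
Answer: 437724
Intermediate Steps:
T(27)*(-772) = -21*27*(-772) = -567*(-772) = 437724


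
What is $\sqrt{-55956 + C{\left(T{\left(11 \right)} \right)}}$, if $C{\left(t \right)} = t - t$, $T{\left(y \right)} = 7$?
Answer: $2 i \sqrt{13989} \approx 236.55 i$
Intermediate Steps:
$C{\left(t \right)} = 0$
$\sqrt{-55956 + C{\left(T{\left(11 \right)} \right)}} = \sqrt{-55956 + 0} = \sqrt{-55956} = 2 i \sqrt{13989}$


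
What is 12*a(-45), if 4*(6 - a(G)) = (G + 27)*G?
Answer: -2358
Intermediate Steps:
a(G) = 6 - G*(27 + G)/4 (a(G) = 6 - (G + 27)*G/4 = 6 - (27 + G)*G/4 = 6 - G*(27 + G)/4)
12*a(-45) = 12*(6 - 27/4*(-45) - 1/4*(-45)**2) = 12*(6 + 1215/4 - 1/4*2025) = 12*(6 + 1215/4 - 2025/4) = 12*(-393/2) = -2358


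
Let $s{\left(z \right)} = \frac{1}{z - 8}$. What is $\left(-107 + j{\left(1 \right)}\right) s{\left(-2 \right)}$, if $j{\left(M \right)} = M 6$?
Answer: $\frac{101}{10} \approx 10.1$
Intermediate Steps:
$j{\left(M \right)} = 6 M$
$s{\left(z \right)} = \frac{1}{-8 + z}$
$\left(-107 + j{\left(1 \right)}\right) s{\left(-2 \right)} = \frac{-107 + 6 \cdot 1}{-8 - 2} = \frac{-107 + 6}{-10} = \left(-101\right) \left(- \frac{1}{10}\right) = \frac{101}{10}$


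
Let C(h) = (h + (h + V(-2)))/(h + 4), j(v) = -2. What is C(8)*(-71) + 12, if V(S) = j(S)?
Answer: -425/6 ≈ -70.833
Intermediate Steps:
V(S) = -2
C(h) = (-2 + 2*h)/(4 + h) (C(h) = (h + (h - 2))/(h + 4) = (h + (-2 + h))/(4 + h) = (-2 + 2*h)/(4 + h))
C(8)*(-71) + 12 = (2*(-1 + 8)/(4 + 8))*(-71) + 12 = (2*7/12)*(-71) + 12 = (2*(1/12)*7)*(-71) + 12 = (7/6)*(-71) + 12 = -497/6 + 12 = -425/6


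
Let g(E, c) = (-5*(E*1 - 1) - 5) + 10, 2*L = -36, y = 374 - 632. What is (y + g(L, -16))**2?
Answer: 24964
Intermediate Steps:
y = -258
L = -18 (L = (1/2)*(-36) = -18)
g(E, c) = 10 - 5*E (g(E, c) = (-5*(E - 1) - 5) + 10 = (-5*(-1 + E) - 5) + 10 = ((5 - 5*E) - 5) + 10 = -5*E + 10 = 10 - 5*E)
(y + g(L, -16))**2 = (-258 + (10 - 5*(-18)))**2 = (-258 + (10 + 90))**2 = (-258 + 100)**2 = (-158)**2 = 24964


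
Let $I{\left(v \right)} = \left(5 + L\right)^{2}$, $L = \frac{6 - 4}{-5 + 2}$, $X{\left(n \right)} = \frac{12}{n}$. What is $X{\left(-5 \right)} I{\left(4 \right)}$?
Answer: $- \frac{676}{15} \approx -45.067$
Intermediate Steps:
$L = - \frac{2}{3}$ ($L = \frac{2}{-3} = 2 \left(- \frac{1}{3}\right) = - \frac{2}{3} \approx -0.66667$)
$I{\left(v \right)} = \frac{169}{9}$ ($I{\left(v \right)} = \left(5 - \frac{2}{3}\right)^{2} = \left(\frac{13}{3}\right)^{2} = \frac{169}{9}$)
$X{\left(-5 \right)} I{\left(4 \right)} = \frac{12}{-5} \cdot \frac{169}{9} = 12 \left(- \frac{1}{5}\right) \frac{169}{9} = \left(- \frac{12}{5}\right) \frac{169}{9} = - \frac{676}{15}$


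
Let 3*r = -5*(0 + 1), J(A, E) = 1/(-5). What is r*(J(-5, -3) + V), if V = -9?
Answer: 46/3 ≈ 15.333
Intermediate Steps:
J(A, E) = -1/5
r = -5/3 (r = (-5*(0 + 1))/3 = (-5*1)/3 = (1/3)*(-5) = -5/3 ≈ -1.6667)
r*(J(-5, -3) + V) = -5*(-1/5 - 9)/3 = -5/3*(-46/5) = 46/3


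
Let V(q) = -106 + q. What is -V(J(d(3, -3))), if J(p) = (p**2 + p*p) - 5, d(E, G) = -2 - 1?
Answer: 93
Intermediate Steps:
d(E, G) = -3
J(p) = -5 + 2*p**2 (J(p) = (p**2 + p**2) - 5 = 2*p**2 - 5 = -5 + 2*p**2)
-V(J(d(3, -3))) = -(-106 + (-5 + 2*(-3)**2)) = -(-106 + (-5 + 2*9)) = -(-106 + (-5 + 18)) = -(-106 + 13) = -1*(-93) = 93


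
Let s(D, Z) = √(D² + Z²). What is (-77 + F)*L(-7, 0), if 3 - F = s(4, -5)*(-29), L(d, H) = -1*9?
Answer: 666 - 261*√41 ≈ -1005.2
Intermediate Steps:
L(d, H) = -9
F = 3 + 29*√41 (F = 3 - √(4² + (-5)²)*(-29) = 3 - √(16 + 25)*(-29) = 3 - √41*(-29) = 3 - (-29)*√41 = 3 + 29*√41 ≈ 188.69)
(-77 + F)*L(-7, 0) = (-77 + (3 + 29*√41))*(-9) = (-74 + 29*√41)*(-9) = 666 - 261*√41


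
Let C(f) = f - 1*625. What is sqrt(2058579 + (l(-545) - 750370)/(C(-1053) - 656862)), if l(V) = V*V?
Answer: sqrt(8927544055640127)/65854 ≈ 1434.8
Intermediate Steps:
C(f) = -625 + f (C(f) = f - 625 = -625 + f)
l(V) = V**2
sqrt(2058579 + (l(-545) - 750370)/(C(-1053) - 656862)) = sqrt(2058579 + ((-545)**2 - 750370)/((-625 - 1053) - 656862)) = sqrt(2058579 + (297025 - 750370)/(-1678 - 656862)) = sqrt(2058579 - 453345/(-658540)) = sqrt(2058579 - 453345*(-1/658540)) = sqrt(2058579 + 90669/131708) = sqrt(271131413601/131708) = sqrt(8927544055640127)/65854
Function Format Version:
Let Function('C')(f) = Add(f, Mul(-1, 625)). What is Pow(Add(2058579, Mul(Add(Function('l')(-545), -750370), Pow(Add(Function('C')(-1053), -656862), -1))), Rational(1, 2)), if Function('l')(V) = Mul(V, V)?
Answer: Mul(Rational(1, 65854), Pow(8927544055640127, Rational(1, 2))) ≈ 1434.8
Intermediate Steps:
Function('C')(f) = Add(-625, f) (Function('C')(f) = Add(f, -625) = Add(-625, f))
Function('l')(V) = Pow(V, 2)
Pow(Add(2058579, Mul(Add(Function('l')(-545), -750370), Pow(Add(Function('C')(-1053), -656862), -1))), Rational(1, 2)) = Pow(Add(2058579, Mul(Add(Pow(-545, 2), -750370), Pow(Add(Add(-625, -1053), -656862), -1))), Rational(1, 2)) = Pow(Add(2058579, Mul(Add(297025, -750370), Pow(Add(-1678, -656862), -1))), Rational(1, 2)) = Pow(Add(2058579, Mul(-453345, Pow(-658540, -1))), Rational(1, 2)) = Pow(Add(2058579, Mul(-453345, Rational(-1, 658540))), Rational(1, 2)) = Pow(Add(2058579, Rational(90669, 131708)), Rational(1, 2)) = Pow(Rational(271131413601, 131708), Rational(1, 2)) = Mul(Rational(1, 65854), Pow(8927544055640127, Rational(1, 2)))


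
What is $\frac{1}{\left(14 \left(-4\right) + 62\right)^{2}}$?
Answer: $\frac{1}{36} \approx 0.027778$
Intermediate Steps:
$\frac{1}{\left(14 \left(-4\right) + 62\right)^{2}} = \frac{1}{\left(-56 + 62\right)^{2}} = \frac{1}{6^{2}} = \frac{1}{36}$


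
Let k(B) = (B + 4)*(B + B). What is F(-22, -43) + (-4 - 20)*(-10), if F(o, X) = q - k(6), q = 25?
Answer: 145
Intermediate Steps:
k(B) = 2*B*(4 + B) (k(B) = (4 + B)*(2*B) = 2*B*(4 + B))
F(o, X) = -95 (F(o, X) = 25 - 2*6*(4 + 6) = 25 - 2*6*10 = 25 - 1*120 = 25 - 120 = -95)
F(-22, -43) + (-4 - 20)*(-10) = -95 + (-4 - 20)*(-10) = -95 - 24*(-10) = -95 + 240 = 145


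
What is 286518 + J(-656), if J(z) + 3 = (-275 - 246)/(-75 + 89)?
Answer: 4010689/14 ≈ 2.8648e+5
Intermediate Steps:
J(z) = -563/14 (J(z) = -3 + (-275 - 246)/(-75 + 89) = -3 - 521/14 = -563/14)
286518 + J(-656) = 286518 - 563/14 = 4010689/14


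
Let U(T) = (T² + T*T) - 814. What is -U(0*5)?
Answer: 814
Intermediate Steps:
U(T) = -814 + 2*T² (U(T) = (T² + T²) - 814 = 2*T² - 814 = -814 + 2*T²)
-U(0*5) = -(-814 + 2*(0*5)²) = -(-814 + 2*0²) = -(-814 + 2*0) = -(-814 + 0) = -1*(-814) = 814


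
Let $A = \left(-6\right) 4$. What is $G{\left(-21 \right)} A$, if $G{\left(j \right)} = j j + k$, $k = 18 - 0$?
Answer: $-11016$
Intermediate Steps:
$k = 18$ ($k = 18 + 0 = 18$)
$G{\left(j \right)} = 18 + j^{2}$ ($G{\left(j \right)} = j j + 18 = j^{2} + 18 = 18 + j^{2}$)
$A = -24$
$G{\left(-21 \right)} A = \left(18 + \left(-21\right)^{2}\right) \left(-24\right) = \left(18 + 441\right) \left(-24\right) = 459 \left(-24\right) = -11016$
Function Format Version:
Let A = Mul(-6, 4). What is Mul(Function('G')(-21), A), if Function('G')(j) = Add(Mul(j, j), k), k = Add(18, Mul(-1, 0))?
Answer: -11016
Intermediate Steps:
k = 18 (k = Add(18, 0) = 18)
Function('G')(j) = Add(18, Pow(j, 2)) (Function('G')(j) = Add(Mul(j, j), 18) = Add(Pow(j, 2), 18) = Add(18, Pow(j, 2)))
A = -24
Mul(Function('G')(-21), A) = Mul(Add(18, Pow(-21, 2)), -24) = Mul(Add(18, 441), -24) = Mul(459, -24) = -11016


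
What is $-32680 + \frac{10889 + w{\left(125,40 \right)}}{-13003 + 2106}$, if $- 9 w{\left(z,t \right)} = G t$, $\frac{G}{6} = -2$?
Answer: $- \frac{62845571}{1923} \approx -32681.0$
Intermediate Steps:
$G = -12$ ($G = 6 \left(-2\right) = -12$)
$w{\left(z,t \right)} = \frac{4 t}{3}$ ($w{\left(z,t \right)} = - \frac{\left(-12\right) t}{9} = \frac{4 t}{3}$)
$-32680 + \frac{10889 + w{\left(125,40 \right)}}{-13003 + 2106} = -32680 + \frac{10889 + \frac{4}{3} \cdot 40}{-13003 + 2106} = -32680 + \frac{10889 + \frac{160}{3}}{-10897} = -32680 + \frac{32827}{3} \left(- \frac{1}{10897}\right) = -32680 - \frac{1931}{1923} = - \frac{62845571}{1923}$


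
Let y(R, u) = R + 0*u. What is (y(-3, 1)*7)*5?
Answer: -105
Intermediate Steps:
y(R, u) = R (y(R, u) = R + 0 = R)
(y(-3, 1)*7)*5 = -3*7*5 = -21*5 = -105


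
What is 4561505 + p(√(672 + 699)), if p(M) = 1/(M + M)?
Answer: 4561505 + √1371/2742 ≈ 4.5615e+6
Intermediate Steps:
p(M) = 1/(2*M)
4561505 + p(√(672 + 699)) = 4561505 + 1/(2*(√(672 + 699))) = 4561505 + 1/(2*(√1371)) = 4561505 + (√1371/1371)/2 = 4561505 + √1371/2742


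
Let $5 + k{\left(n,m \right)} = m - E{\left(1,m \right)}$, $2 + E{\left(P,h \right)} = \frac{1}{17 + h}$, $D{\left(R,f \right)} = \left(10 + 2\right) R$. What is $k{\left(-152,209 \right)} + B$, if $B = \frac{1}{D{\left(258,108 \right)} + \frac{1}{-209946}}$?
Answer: $\frac{30260462950121}{146898376190} \approx 206.0$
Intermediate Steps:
$D{\left(R,f \right)} = 12 R$
$E{\left(P,h \right)} = -2 + \frac{1}{17 + h}$
$k{\left(n,m \right)} = -5 + m - \frac{-33 - 2 m}{17 + m}$ ($k{\left(n,m \right)} = -5 + \left(m - \frac{-33 - 2 m}{17 + m}\right) = -5 + m - \frac{-33 - 2 m}{17 + m}$)
$B = \frac{209946}{649992815}$ ($B = \frac{1}{12 \cdot 258 + \frac{1}{-209946}} = \frac{1}{3096 - \frac{1}{209946}} = \frac{1}{\frac{649992815}{209946}} = \frac{209946}{649992815} \approx 0.000323$)
$k{\left(-152,209 \right)} + B = \frac{-52 + 209^{2} + 14 \cdot 209}{17 + 209} + \frac{209946}{649992815} = \frac{-52 + 43681 + 2926}{226} + \frac{209946}{649992815} = \frac{1}{226} \cdot 46555 + \frac{209946}{649992815} = \frac{46555}{226} + \frac{209946}{649992815} = \frac{30260462950121}{146898376190}$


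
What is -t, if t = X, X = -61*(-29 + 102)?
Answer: 4453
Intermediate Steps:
X = -4453 (X = -61*73 = -4453)
t = -4453
-t = -1*(-4453) = 4453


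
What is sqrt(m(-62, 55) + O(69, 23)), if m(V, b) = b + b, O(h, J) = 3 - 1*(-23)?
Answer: 2*sqrt(34) ≈ 11.662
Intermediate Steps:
O(h, J) = 26 (O(h, J) = 3 + 23 = 26)
m(V, b) = 2*b
sqrt(m(-62, 55) + O(69, 23)) = sqrt(2*55 + 26) = sqrt(110 + 26) = sqrt(136) = 2*sqrt(34)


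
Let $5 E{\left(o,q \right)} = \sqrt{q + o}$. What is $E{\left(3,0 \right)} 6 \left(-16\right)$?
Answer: $- \frac{96 \sqrt{3}}{5} \approx -33.255$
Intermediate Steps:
$E{\left(o,q \right)} = \frac{\sqrt{o + q}}{5}$ ($E{\left(o,q \right)} = \frac{\sqrt{q + o}}{5} = \frac{\sqrt{o + q}}{5}$)
$E{\left(3,0 \right)} 6 \left(-16\right) = \frac{\sqrt{3 + 0}}{5} \cdot 6 \left(-16\right) = \frac{\sqrt{3}}{5} \cdot 6 \left(-16\right) = \frac{6 \sqrt{3}}{5} \left(-16\right) = - \frac{96 \sqrt{3}}{5}$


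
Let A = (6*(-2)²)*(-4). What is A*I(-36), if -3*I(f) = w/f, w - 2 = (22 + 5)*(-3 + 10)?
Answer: -1528/9 ≈ -169.78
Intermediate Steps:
w = 191 (w = 2 + (22 + 5)*(-3 + 10) = 2 + 27*7 = 2 + 189 = 191)
I(f) = -191/(3*f)
A = -96 (A = (6*4)*(-4) = 24*(-4) = -96)
A*I(-36) = -(-6112)/(-36) = -(-6112)*(-1)/36 = -96*191/108 = -1528/9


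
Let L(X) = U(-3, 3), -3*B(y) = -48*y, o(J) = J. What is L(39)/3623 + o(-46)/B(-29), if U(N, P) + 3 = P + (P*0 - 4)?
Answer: 82401/840536 ≈ 0.098034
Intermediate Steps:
B(y) = 16*y (B(y) = -(-16)*y = 16*y)
U(N, P) = -7 + P (U(N, P) = -3 + (P + (P*0 - 4)) = -3 + (P + (0 - 4)) = -3 + (P - 4) = -3 + (-4 + P) = -7 + P)
L(X) = -4 (L(X) = -7 + 3 = -4)
L(39)/3623 + o(-46)/B(-29) = -4/3623 - 46/(16*(-29)) = -4*1/3623 - 46/(-464) = -4/3623 - 46*(-1/464) = -4/3623 + 23/232 = 82401/840536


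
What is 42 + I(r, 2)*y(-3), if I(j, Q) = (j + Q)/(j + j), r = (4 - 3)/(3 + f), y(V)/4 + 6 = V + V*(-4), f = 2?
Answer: 108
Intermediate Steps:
y(V) = -24 - 12*V (y(V) = -24 + 4*(V + V*(-4)) = -24 + 4*(V - 4*V) = -24 + 4*(-3*V) = -24 - 12*V)
r = ⅕ (r = (4 - 3)/(3 + 2) = 1/5 = 1*(⅕) = ⅕ ≈ 0.20000)
I(j, Q) = (Q + j)/(2*j) (I(j, Q) = (Q + j)/((2*j)) = (Q + j)*(1/(2*j)) = (Q + j)/(2*j))
42 + I(r, 2)*y(-3) = 42 + ((2 + ⅕)/(2*(⅕)))*(-24 - 12*(-3)) = 42 + ((½)*5*(11/5))*(-24 + 36) = 42 + (11/2)*12 = 42 + 66 = 108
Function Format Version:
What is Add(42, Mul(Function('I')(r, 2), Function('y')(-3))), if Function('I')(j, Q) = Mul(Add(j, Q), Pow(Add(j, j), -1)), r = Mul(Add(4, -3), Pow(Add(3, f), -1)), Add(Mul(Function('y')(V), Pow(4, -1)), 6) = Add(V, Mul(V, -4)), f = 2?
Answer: 108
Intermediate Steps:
Function('y')(V) = Add(-24, Mul(-12, V)) (Function('y')(V) = Add(-24, Mul(4, Add(V, Mul(V, -4)))) = Add(-24, Mul(4, Add(V, Mul(-4, V)))) = Add(-24, Mul(4, Mul(-3, V))) = Add(-24, Mul(-12, V)))
r = Rational(1, 5) (r = Mul(Add(4, -3), Pow(Add(3, 2), -1)) = Mul(1, Pow(5, -1)) = Mul(1, Rational(1, 5)) = Rational(1, 5) ≈ 0.20000)
Function('I')(j, Q) = Mul(Rational(1, 2), Pow(j, -1), Add(Q, j)) (Function('I')(j, Q) = Mul(Add(Q, j), Pow(Mul(2, j), -1)) = Mul(Add(Q, j), Mul(Rational(1, 2), Pow(j, -1))) = Mul(Rational(1, 2), Pow(j, -1), Add(Q, j)))
Add(42, Mul(Function('I')(r, 2), Function('y')(-3))) = Add(42, Mul(Mul(Rational(1, 2), Pow(Rational(1, 5), -1), Add(2, Rational(1, 5))), Add(-24, Mul(-12, -3)))) = Add(42, Mul(Mul(Rational(1, 2), 5, Rational(11, 5)), Add(-24, 36))) = Add(42, Mul(Rational(11, 2), 12)) = Add(42, 66) = 108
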